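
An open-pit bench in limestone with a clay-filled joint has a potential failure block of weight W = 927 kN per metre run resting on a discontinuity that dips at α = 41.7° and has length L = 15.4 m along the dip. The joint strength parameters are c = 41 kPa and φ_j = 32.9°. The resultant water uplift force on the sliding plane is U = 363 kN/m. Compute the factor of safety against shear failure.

Resolving the block weight along and normal to the plane and applying the Mohr–Coulomb strength on the joint:
N' = W cosα − U = 927·cos41.7° − 363 = 329.1 kN/m
Driving force T = W sinα = 927·sin41.7° = 616.7 kN/m
Resisting force R = c·L + N'·tanφ_j = 41·15.4 + 329.1·tan32.9° = 631.4 + 212.9 = 844.3 kN/m
FS = R / T = 844.3 / 616.7 = 1.369

FS = 1.37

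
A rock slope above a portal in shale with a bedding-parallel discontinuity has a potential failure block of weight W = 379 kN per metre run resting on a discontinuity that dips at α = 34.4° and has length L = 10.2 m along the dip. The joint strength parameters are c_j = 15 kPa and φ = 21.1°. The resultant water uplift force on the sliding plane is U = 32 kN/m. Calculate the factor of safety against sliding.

Resolving the block weight along and normal to the plane and applying the Mohr–Coulomb strength on the joint:
N' = W cosα − U = 379·cos34.4° − 32 = 280.7 kN/m
Driving force T = W sinα = 379·sin34.4° = 214.1 kN/m
Resisting force R = c_j·L + N'·tanφ = 15·10.2 + 280.7·tan21.1° = 153.0 + 108.3 = 261.3 kN/m
FS = R / T = 261.3 / 214.1 = 1.220

FS = 1.22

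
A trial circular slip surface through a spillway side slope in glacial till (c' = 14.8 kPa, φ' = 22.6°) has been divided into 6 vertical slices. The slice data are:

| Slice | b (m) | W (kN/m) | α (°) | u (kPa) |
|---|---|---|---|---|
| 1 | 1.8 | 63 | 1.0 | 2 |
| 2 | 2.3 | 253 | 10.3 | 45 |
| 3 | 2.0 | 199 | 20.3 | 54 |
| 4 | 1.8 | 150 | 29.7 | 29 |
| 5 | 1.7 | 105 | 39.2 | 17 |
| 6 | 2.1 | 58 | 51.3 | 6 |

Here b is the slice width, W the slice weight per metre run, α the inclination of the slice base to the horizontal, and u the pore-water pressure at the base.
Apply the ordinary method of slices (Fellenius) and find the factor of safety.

Ordinary method of slices: FS = Σ[c'·Δl_i + (W_i cosα_i − u_i·Δl_i)·tanφ'] / Σ W_i sinα_i, with Δl_i = b_i / cosα_i.
Slice 1: Δl = 1.8/cos1.0° = 1.800 m; N'_1 = 63·cos1.0° − 2·1.800 = 59.4; c'Δl = 26.64; W sinα = 1.1
Slice 2: Δl = 2.3/cos10.3° = 2.338 m; N'_2 = 253·cos10.3° − 45·2.338 = 143.7; c'Δl = 34.60; W sinα = 45.2
Slice 3: Δl = 2.0/cos20.3° = 2.132 m; N'_3 = 199·cos20.3° − 54·2.132 = 71.5; c'Δl = 31.56; W sinα = 69.0
Slice 4: Δl = 1.8/cos29.7° = 2.072 m; N'_4 = 150·cos29.7° − 29·2.072 = 70.2; c'Δl = 30.67; W sinα = 74.3
Slice 5: Δl = 1.7/cos39.2° = 2.194 m; N'_5 = 105·cos39.2° − 17·2.194 = 44.1; c'Δl = 32.47; W sinα = 66.4
Slice 6: Δl = 2.1/cos51.3° = 3.359 m; N'_6 = 58·cos51.3° − 6·3.359 = 16.1; c'Δl = 49.71; W sinα = 45.3
Σc'Δl = 205.6 kN/m; ΣN' = 405.0 kN/m; ΣW sinα = 301.3 kN/m
Resisting = 205.6 + 405.0·tan22.6° = 205.6 + 168.6 = 374.2 kN/m
FS = 374.2 / 301.3 = 1.242

FS = 1.24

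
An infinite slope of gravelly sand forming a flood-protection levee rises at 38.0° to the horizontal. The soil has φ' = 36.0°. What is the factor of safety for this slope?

FS = 0.93

For a dry cohesionless infinite slope the factor of safety is FS = tanφ' / tanβ.
FS = tan36.0° / tan38.0° = 0.7265 / 0.7813 = 0.930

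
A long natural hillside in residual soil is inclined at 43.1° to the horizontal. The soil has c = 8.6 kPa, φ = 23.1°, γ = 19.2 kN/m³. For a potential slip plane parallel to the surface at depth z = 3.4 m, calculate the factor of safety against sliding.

For an infinite slope with a slip plane parallel to the surface (no pore pressure): FS = [c + γz cos²β tanφ] / [γz sinβ cosβ].
γz = 19.2·3.4 = 65.28 kN/m²
Numerator = 8.6 + 65.28·cos²43.1°·tan23.1° = 8.6 + 65.28·0.5331·0.4265 = 23.445 kPa
Denominator = 65.28·sin43.1°·cos43.1° = 65.28·0.6833·0.7302 = 32.568 kPa
FS = 23.445 / 32.568 = 0.720

FS = 0.72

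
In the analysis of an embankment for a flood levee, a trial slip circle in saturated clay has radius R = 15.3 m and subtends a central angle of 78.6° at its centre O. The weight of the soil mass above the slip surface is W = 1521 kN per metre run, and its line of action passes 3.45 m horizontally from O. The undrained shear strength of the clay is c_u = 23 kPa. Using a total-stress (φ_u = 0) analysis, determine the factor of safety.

Taking moments about the centre O, the resisting moment is provided by the undrained shear strength acting along the arc:
Arc length L_a = R·θ = 15.3·(78.6°·π/180) = 15.3·1.3718 = 20.99 m
M_R = c_u·L_a·R = 23·20.99·15.3 = 7386.0 kN·m/m
M_D = W·d = 1521·3.45 = 5247.4 kN·m/m
FS = M_R / M_D = 7386.0 / 5247.4 = 1.408

FS = 1.41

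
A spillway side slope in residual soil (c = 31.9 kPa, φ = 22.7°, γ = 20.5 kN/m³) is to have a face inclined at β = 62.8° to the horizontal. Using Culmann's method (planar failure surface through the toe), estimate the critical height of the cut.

H_c = 21.73 m

Culmann's analysis gives the critical failure plane at α_cr = (β + φ)/2 = (62.8 + 22.7)/2 = 42.8°, and the critical height
H_c = (4c/γ) · sinβ cosφ / [1 − cos(β − φ)]
    = (4·31.9/20.5) · sin62.8°·cos22.7° / [1 − cos(40.1°)]
    = 6.224 · 0.8894·0.9225 / [1 − 0.7649]
    = 6.224 · 0.8205 / 0.2351
    = 21.73 m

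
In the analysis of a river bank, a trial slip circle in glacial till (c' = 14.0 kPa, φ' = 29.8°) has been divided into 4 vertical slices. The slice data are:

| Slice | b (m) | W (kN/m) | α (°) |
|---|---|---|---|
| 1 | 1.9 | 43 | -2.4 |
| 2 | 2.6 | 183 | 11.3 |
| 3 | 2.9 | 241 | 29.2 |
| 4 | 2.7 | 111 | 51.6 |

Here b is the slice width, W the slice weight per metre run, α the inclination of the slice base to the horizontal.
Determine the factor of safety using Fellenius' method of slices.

FS = 1.92

Ordinary method of slices: FS = Σ[c'·Δl_i + (W_i cosα_i)·tanφ'] / Σ W_i sinα_i, with Δl_i = b_i / cosα_i.
Slice 1: Δl = 1.9/cos(-2.4°) = 1.902 m; N'_1 = 43·cos(-2.4°) = 43.0; c'Δl = 26.62; W sinα = -1.8
Slice 2: Δl = 2.6/cos11.3° = 2.651 m; N'_2 = 183·cos11.3° = 179.5; c'Δl = 37.12; W sinα = 35.9
Slice 3: Δl = 2.9/cos29.2° = 3.322 m; N'_3 = 241·cos29.2° = 210.4; c'Δl = 46.51; W sinα = 117.6
Slice 4: Δl = 2.7/cos51.6° = 4.347 m; N'_4 = 111·cos51.6° = 68.9; c'Δl = 60.86; W sinα = 87.0
Σc'Δl = 171.1 kN/m; ΣN' = 501.7 kN/m; ΣW sinα = 238.6 kN/m
Resisting = 171.1 + 501.7·tan29.8° = 171.1 + 287.3 = 458.5 kN/m
FS = 458.5 / 238.6 = 1.921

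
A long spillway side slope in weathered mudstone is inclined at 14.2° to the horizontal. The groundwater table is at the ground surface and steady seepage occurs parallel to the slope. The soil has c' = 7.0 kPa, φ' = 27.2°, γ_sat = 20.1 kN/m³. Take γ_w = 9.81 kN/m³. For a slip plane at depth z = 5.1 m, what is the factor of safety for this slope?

FS = 1.33

With seepage parallel to the slope and the water table at the surface, the effective normal stress on the slip plane uses the buoyant unit weight γ' = γ_sat − γ_w while the driving shear stress uses γ_sat:
FS = [c' + γ' z cos²β tanφ'] / [γ_sat z sinβ cosβ]
γ' = 20.1 − 9.81 = 10.29 kN/m³
Numerator = 7.0 + 10.29·5.1·cos²14.2°·tan27.2° = 7.0 + 10.29·5.1·0.9398·0.5139 = 32.348 kPa
Denominator = 20.1·5.1·sin14.2°·cos14.2° = 20.1·5.1·0.2453·0.9694 = 24.378 kPa
FS = 32.348 / 24.378 = 1.327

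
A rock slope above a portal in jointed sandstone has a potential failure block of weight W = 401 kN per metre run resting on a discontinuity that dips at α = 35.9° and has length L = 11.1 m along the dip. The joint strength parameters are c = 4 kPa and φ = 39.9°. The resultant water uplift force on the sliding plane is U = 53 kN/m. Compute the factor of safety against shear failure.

FS = 1.16

Resolving the block weight along and normal to the plane and applying the Mohr–Coulomb strength on the joint:
N' = W cosα − U = 401·cos35.9° − 53 = 271.8 kN/m
Driving force T = W sinα = 401·sin35.9° = 235.1 kN/m
Resisting force R = c·L + N'·tanφ = 4·11.1 + 271.8·tan39.9° = 44.4 + 227.3 = 271.7 kN/m
FS = R / T = 271.7 / 235.1 = 1.155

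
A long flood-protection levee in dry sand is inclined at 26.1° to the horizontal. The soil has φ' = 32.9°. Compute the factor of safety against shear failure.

For a dry cohesionless infinite slope the factor of safety is FS = tanφ' / tanβ.
FS = tan32.9° / tan26.1° = 0.6469 / 0.4899 = 1.321

FS = 1.32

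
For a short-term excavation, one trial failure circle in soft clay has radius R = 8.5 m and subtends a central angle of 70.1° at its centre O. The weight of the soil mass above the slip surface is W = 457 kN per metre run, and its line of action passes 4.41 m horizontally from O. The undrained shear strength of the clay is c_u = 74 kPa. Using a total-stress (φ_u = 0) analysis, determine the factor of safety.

FS = 3.25

Taking moments about the centre O, the resisting moment is provided by the undrained shear strength acting along the arc:
Arc length L_a = R·θ = 8.5·(70.1°·π/180) = 8.5·1.2235 = 10.40 m
M_R = c_u·L_a·R = 74·10.40·8.5 = 6541.3 kN·m/m
M_D = W·d = 457·4.41 = 2015.4 kN·m/m
FS = M_R / M_D = 6541.3 / 2015.4 = 3.246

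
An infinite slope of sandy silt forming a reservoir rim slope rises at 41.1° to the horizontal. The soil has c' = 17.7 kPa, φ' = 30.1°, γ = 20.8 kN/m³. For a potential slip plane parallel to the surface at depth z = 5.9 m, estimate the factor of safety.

For an infinite slope with a slip plane parallel to the surface (no pore pressure): FS = [c' + γz cos²β tanφ'] / [γz sinβ cosβ].
γz = 20.8·5.9 = 122.72 kN/m²
Numerator = 17.7 + 122.72·cos²41.1°·tan30.1° = 17.7 + 122.72·0.5679·0.5797 = 58.096 kPa
Denominator = 122.72·sin41.1°·cos41.1° = 122.72·0.6574·0.7536 = 60.792 kPa
FS = 58.096 / 60.792 = 0.956

FS = 0.96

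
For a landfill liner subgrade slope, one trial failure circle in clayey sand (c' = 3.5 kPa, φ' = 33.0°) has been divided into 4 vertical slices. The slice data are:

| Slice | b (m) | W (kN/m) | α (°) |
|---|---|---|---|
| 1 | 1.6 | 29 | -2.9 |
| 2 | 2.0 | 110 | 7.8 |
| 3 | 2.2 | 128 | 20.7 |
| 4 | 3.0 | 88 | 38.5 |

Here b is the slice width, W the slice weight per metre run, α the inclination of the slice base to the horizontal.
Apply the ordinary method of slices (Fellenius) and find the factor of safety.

Ordinary method of slices: FS = Σ[c'·Δl_i + (W_i cosα_i)·tanφ'] / Σ W_i sinα_i, with Δl_i = b_i / cosα_i.
Slice 1: Δl = 1.6/cos(-2.9°) = 1.602 m; N'_1 = 29·cos(-2.9°) = 29.0; c'Δl = 5.61; W sinα = -1.5
Slice 2: Δl = 2.0/cos7.8° = 2.019 m; N'_2 = 110·cos7.8° = 109.0; c'Δl = 7.07; W sinα = 14.9
Slice 3: Δl = 2.2/cos20.7° = 2.352 m; N'_3 = 128·cos20.7° = 119.7; c'Δl = 8.23; W sinα = 45.2
Slice 4: Δl = 3.0/cos38.5° = 3.833 m; N'_4 = 88·cos38.5° = 68.9; c'Δl = 13.42; W sinα = 54.8
Σc'Δl = 34.3 kN/m; ΣN' = 326.6 kN/m; ΣW sinα = 113.5 kN/m
Resisting = 34.3 + 326.6·tan33.0° = 34.3 + 212.1 = 246.4 kN/m
FS = 246.4 / 113.5 = 2.171

FS = 2.17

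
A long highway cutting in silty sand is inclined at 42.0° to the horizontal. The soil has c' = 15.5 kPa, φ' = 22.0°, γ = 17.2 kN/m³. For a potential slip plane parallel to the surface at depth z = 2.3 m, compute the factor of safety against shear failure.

For an infinite slope with a slip plane parallel to the surface (no pore pressure): FS = [c' + γz cos²β tanφ'] / [γz sinβ cosβ].
γz = 17.2·2.3 = 39.56 kN/m²
Numerator = 15.5 + 39.56·cos²42.0°·tan22.0° = 15.5 + 39.56·0.5523·0.4040 = 24.327 kPa
Denominator = 39.56·sin42.0°·cos42.0° = 39.56·0.6691·0.7431 = 19.672 kPa
FS = 24.327 / 19.672 = 1.237

FS = 1.24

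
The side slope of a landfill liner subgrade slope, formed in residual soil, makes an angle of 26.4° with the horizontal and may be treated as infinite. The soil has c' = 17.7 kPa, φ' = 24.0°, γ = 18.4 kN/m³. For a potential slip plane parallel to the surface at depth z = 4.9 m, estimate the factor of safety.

FS = 1.39

For an infinite slope with a slip plane parallel to the surface (no pore pressure): FS = [c' + γz cos²β tanφ'] / [γz sinβ cosβ].
γz = 18.4·4.9 = 90.16 kN/m²
Numerator = 17.7 + 90.16·cos²26.4°·tan24.0° = 17.7 + 90.16·0.8023·0.4452 = 49.906 kPa
Denominator = 90.16·sin26.4°·cos26.4° = 90.16·0.4446·0.8957 = 35.908 kPa
FS = 49.906 / 35.908 = 1.390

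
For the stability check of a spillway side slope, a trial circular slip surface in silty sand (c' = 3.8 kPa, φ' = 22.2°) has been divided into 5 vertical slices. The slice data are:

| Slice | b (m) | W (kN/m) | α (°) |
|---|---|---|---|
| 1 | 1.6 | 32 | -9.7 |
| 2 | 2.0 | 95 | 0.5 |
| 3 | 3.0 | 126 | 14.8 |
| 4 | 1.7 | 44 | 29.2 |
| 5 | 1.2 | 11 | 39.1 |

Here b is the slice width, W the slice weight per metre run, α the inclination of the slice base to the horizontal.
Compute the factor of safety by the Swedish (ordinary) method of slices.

Ordinary method of slices: FS = Σ[c'·Δl_i + (W_i cosα_i)·tanφ'] / Σ W_i sinα_i, with Δl_i = b_i / cosα_i.
Slice 1: Δl = 1.6/cos(-9.7°) = 1.623 m; N'_1 = 32·cos(-9.7°) = 31.5; c'Δl = 6.17; W sinα = -5.4
Slice 2: Δl = 2.0/cos0.5° = 2.000 m; N'_2 = 95·cos0.5° = 95.0; c'Δl = 7.60; W sinα = 0.8
Slice 3: Δl = 3.0/cos14.8° = 3.103 m; N'_3 = 126·cos14.8° = 121.8; c'Δl = 11.79; W sinα = 32.2
Slice 4: Δl = 1.7/cos29.2° = 1.947 m; N'_4 = 44·cos29.2° = 38.4; c'Δl = 7.40; W sinα = 21.5
Slice 5: Δl = 1.2/cos39.1° = 1.546 m; N'_5 = 11·cos39.1° = 8.5; c'Δl = 5.88; W sinα = 6.9
Σc'Δl = 38.8 kN/m; ΣN' = 295.3 kN/m; ΣW sinα = 56.0 kN/m
Resisting = 38.8 + 295.3·tan22.2° = 38.8 + 120.5 = 159.3 kN/m
FS = 159.3 / 56.0 = 2.844

FS = 2.84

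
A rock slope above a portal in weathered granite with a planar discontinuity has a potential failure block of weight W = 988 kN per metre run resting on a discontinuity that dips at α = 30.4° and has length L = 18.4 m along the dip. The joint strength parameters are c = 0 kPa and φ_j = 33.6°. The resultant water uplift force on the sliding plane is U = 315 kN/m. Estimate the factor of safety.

Resolving the block weight along and normal to the plane and applying the Mohr–Coulomb strength on the joint:
N' = W cosα − U = 988·cos30.4° − 315 = 537.2 kN/m
Driving force T = W sinα = 988·sin30.4° = 500.0 kN/m
Resisting force R = c·L + N'·tanφ_j = 0·18.4 + 537.2·tan33.6° = 0.0 + 356.9 = 356.9 kN/m
FS = R / T = 356.9 / 500.0 = 0.714

FS = 0.71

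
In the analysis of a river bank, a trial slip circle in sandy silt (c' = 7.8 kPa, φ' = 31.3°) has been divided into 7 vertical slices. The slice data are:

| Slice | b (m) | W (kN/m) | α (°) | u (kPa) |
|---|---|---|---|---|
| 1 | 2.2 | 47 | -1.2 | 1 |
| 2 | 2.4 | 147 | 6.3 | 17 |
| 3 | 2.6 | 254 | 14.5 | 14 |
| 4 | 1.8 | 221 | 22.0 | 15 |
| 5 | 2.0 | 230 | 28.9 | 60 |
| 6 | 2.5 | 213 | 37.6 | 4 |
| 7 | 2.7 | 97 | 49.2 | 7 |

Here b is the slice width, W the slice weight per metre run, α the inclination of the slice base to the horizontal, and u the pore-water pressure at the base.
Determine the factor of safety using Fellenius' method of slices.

FS = 1.32

Ordinary method of slices: FS = Σ[c'·Δl_i + (W_i cosα_i − u_i·Δl_i)·tanφ'] / Σ W_i sinα_i, with Δl_i = b_i / cosα_i.
Slice 1: Δl = 2.2/cos(-1.2°) = 2.200 m; N'_1 = 47·cos(-1.2°) − 1·2.200 = 44.8; c'Δl = 17.16; W sinα = -1.0
Slice 2: Δl = 2.4/cos6.3° = 2.415 m; N'_2 = 147·cos6.3° − 17·2.415 = 105.1; c'Δl = 18.83; W sinα = 16.1
Slice 3: Δl = 2.6/cos14.5° = 2.686 m; N'_3 = 254·cos14.5° − 14·2.686 = 208.3; c'Δl = 20.95; W sinα = 63.6
Slice 4: Δl = 1.8/cos22.0° = 1.941 m; N'_4 = 221·cos22.0° − 15·1.941 = 175.8; c'Δl = 15.14; W sinα = 82.8
Slice 5: Δl = 2.0/cos28.9° = 2.285 m; N'_5 = 230·cos28.9° − 60·2.285 = 64.3; c'Δl = 17.82; W sinα = 111.2
Slice 6: Δl = 2.5/cos37.6° = 3.155 m; N'_6 = 213·cos37.6° − 4·3.155 = 156.1; c'Δl = 24.61; W sinα = 130.0
Slice 7: Δl = 2.7/cos49.2° = 4.132 m; N'_7 = 97·cos49.2° − 7·4.132 = 34.5; c'Δl = 32.23; W sinα = 73.4
Σc'Δl = 146.7 kN/m; ΣN' = 788.8 kN/m; ΣW sinα = 476.1 kN/m
Resisting = 146.7 + 788.8·tan31.3° = 146.7 + 479.6 = 626.4 kN/m
FS = 626.4 / 476.1 = 1.316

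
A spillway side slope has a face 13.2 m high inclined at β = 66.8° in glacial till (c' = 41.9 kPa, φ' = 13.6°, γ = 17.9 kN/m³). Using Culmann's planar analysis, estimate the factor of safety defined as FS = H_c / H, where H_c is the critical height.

H_c = (4c'/γ) · sinβ cosφ' / [1 − cos(β − φ')]
    = (4·41.9/17.9) · sin66.8°·cos13.6° / [1 − cos53.2°]
    = 9.363 · 0.8934 / 0.4010 = 20.86 m
FS = H_c / H = 20.86 / 13.2 = 1.580

FS = 1.58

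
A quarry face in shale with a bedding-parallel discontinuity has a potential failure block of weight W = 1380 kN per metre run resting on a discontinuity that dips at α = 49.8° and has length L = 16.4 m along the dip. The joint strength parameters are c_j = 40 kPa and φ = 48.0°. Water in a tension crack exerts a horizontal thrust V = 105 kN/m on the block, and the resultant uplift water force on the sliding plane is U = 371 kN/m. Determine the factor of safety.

FS = 1.02

Resolving the block weight along and normal to the plane and applying the Mohr–Coulomb strength on the joint:
N' = W cosα − U − V sinα = 1380·cos49.8° − 371 − 105·sin49.8° = 439.5 kN/m
Driving force T = W sinα + V cosα = 1380·sin49.8° + 105·cos49.8° = 1121.8 kN/m
Resisting force R = c_j·L + N'·tanφ = 40·16.4 + 439.5·tan48.0° = 656.0 + 488.2 = 1144.2 kN/m
FS = R / T = 1144.2 / 1121.8 = 1.020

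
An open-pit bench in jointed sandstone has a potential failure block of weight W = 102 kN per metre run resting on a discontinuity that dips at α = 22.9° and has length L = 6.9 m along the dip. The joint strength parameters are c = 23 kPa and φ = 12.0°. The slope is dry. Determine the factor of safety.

FS = 4.50

Resolving the block weight along and normal to the plane and applying the Mohr–Coulomb strength on the joint:
N' = W cosα = 102·cos22.9° = 94.0 kN/m
Driving force T = W sinα = 102·sin22.9° = 39.7 kN/m
Resisting force R = c·L + N'·tanφ = 23·6.9 + 94.0·tan12.0° = 158.7 + 20.0 = 178.7 kN/m
FS = R / T = 178.7 / 39.7 = 4.502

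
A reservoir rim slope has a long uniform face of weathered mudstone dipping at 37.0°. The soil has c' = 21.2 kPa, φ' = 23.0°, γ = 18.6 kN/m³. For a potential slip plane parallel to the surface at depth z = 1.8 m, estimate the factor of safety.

FS = 1.88

For an infinite slope with a slip plane parallel to the surface (no pore pressure): FS = [c' + γz cos²β tanφ'] / [γz sinβ cosβ].
γz = 18.6·1.8 = 33.48 kN/m²
Numerator = 21.2 + 33.48·cos²37.0°·tan23.0° = 21.2 + 33.48·0.6378·0.4245 = 30.264 kPa
Denominator = 33.48·sin37.0°·cos37.0° = 33.48·0.6018·0.7986 = 16.092 kPa
FS = 30.264 / 16.092 = 1.881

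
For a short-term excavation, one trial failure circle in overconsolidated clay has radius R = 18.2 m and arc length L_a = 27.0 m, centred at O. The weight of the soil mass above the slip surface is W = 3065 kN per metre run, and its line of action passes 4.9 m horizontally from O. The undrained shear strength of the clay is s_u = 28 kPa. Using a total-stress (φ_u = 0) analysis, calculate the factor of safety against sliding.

Taking moments about the centre O, the resisting moment is provided by the undrained shear strength acting along the arc:
M_R = s_u·L_a·R = 28·27.00·18.2 = 13759.2 kN·m/m
M_D = W·d = 3065·4.9 = 15018.5 kN·m/m
FS = M_R / M_D = 13759.2 / 15018.5 = 0.916

FS = 0.92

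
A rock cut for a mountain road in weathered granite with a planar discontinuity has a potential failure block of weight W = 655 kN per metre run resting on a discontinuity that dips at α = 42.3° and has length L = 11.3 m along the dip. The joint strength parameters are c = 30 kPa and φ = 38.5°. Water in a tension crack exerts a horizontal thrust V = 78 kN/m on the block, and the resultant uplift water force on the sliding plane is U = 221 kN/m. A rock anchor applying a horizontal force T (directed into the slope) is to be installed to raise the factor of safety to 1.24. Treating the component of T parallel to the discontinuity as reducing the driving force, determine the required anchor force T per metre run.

T = 77 kN/m

Resolving forces along and normal to the sliding plane, with the horizontal anchor force T adding T·sinα to the effective normal force and T·cosα acting up the plane against the driving force:
FS = [cL + (W cosα − U − V sinα + T sinα) tanφ] / [W sinα + V cosα − T cosα]
Without the anchor: N' = 211.0 kN/m, driving T_d = 498.5 kN/m, resisting R = 30·11.3 + 211.0·tan38.5° = 506.8 kN/m, FS = 1.02.
Setting FS = 1.24 and solving for T:
1.24·(498.5 − T cos42.3°) = 506.8 + T sin42.3°·tan38.5°
T·(sin42.3°·tan38.5° + 1.24·cos42.3°) = 1.24·498.5 − 506.8
T·(0.6730·0.7954 + 1.24·0.7396) = 618.2 − 506.8 = 111.4
T·1.4525 = 111.4
T = 76.7 kN/m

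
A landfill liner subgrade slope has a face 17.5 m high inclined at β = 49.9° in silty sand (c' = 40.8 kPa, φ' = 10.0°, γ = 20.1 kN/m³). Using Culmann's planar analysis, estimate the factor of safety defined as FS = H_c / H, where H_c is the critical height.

FS = 1.50

H_c = (4c'/γ) · sinβ cosφ' / [1 − cos(β − φ')]
    = (4·40.8/20.1) · sin49.9°·cos10.0° / [1 − cos39.9°]
    = 8.119 · 0.7533 / 0.2328 = 26.27 m
FS = H_c / H = 26.27 / 17.5 = 1.501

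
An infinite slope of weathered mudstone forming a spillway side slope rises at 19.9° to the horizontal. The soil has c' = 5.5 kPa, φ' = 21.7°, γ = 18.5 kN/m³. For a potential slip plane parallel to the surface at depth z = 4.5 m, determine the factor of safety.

For an infinite slope with a slip plane parallel to the surface (no pore pressure): FS = [c' + γz cos²β tanφ'] / [γz sinβ cosβ].
γz = 18.5·4.5 = 83.25 kN/m²
Numerator = 5.5 + 83.25·cos²19.9°·tan21.7° = 5.5 + 83.25·0.8841·0.3979 = 34.791 kPa
Denominator = 83.25·sin19.9°·cos19.9° = 83.25·0.3404·0.9403 = 26.645 kPa
FS = 34.791 / 26.645 = 1.306

FS = 1.31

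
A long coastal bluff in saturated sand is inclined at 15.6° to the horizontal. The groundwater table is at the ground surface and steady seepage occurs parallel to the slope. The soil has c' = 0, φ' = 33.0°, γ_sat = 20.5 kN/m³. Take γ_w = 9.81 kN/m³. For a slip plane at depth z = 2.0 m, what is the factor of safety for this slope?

FS = 1.21

With seepage parallel to the slope and the water table at the surface, the effective normal stress on the slip plane uses the buoyant unit weight γ' = γ_sat − γ_w while the driving shear stress uses γ_sat:
FS = [c' + γ' z cos²β tanφ'] / [γ_sat z sinβ cosβ]
(For c' = 0 this reduces to FS = (γ'/γ_sat)·tanφ'/tanβ.)
γ' = 20.5 − 9.81 = 10.69 kN/m³
Numerator = 0.0 + 10.69·2.0·cos²15.6°·tan33.0° = 0.0 + 10.69·2.0·0.9277·0.6494 = 12.880 kPa
Denominator = 20.5·2.0·sin15.6°·cos15.6° = 20.5·2.0·0.2689·0.9632 = 10.620 kPa
FS = 12.880 / 10.620 = 1.213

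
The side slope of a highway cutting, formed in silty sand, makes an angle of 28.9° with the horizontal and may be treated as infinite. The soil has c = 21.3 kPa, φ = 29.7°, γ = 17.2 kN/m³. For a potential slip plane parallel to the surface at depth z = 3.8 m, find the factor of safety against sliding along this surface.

FS = 1.80

For an infinite slope with a slip plane parallel to the surface (no pore pressure): FS = [c + γz cos²β tanφ] / [γz sinβ cosβ].
γz = 17.2·3.8 = 65.36 kN/m²
Numerator = 21.3 + 65.36·cos²28.9°·tan29.7° = 21.3 + 65.36·0.7664·0.5704 = 49.873 kPa
Denominator = 65.36·sin28.9°·cos28.9° = 65.36·0.4833·0.8755 = 27.654 kPa
FS = 49.873 / 27.654 = 1.804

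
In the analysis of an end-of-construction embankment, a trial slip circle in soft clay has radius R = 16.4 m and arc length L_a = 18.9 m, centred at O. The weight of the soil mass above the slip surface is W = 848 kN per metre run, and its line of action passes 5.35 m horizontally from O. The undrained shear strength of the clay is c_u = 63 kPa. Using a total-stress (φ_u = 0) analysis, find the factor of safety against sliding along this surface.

Taking moments about the centre O, the resisting moment is provided by the undrained shear strength acting along the arc:
M_R = c_u·L_a·R = 63·18.90·16.4 = 19527.5 kN·m/m
M_D = W·d = 848·5.35 = 4536.8 kN·m/m
FS = M_R / M_D = 19527.5 / 4536.8 = 4.304

FS = 4.30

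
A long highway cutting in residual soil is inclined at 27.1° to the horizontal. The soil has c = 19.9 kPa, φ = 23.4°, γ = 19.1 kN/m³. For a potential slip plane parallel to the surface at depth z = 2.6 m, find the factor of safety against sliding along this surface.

FS = 1.83

For an infinite slope with a slip plane parallel to the surface (no pore pressure): FS = [c + γz cos²β tanφ] / [γz sinβ cosβ].
γz = 19.1·2.6 = 49.66 kN/m²
Numerator = 19.9 + 49.66·cos²27.1°·tan23.4° = 19.9 + 49.66·0.7925·0.4327 = 36.930 kPa
Denominator = 49.66·sin27.1°·cos27.1° = 49.66·0.4555·0.8902 = 20.139 kPa
FS = 36.930 / 20.139 = 1.834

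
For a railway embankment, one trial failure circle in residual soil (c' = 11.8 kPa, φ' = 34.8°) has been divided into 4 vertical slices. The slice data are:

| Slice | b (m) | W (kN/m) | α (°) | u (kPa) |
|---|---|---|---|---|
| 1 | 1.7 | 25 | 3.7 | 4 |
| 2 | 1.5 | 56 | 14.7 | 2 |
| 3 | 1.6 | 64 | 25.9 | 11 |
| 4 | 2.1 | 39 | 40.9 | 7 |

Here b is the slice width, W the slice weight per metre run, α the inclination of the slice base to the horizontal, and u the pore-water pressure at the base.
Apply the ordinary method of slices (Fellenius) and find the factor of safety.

Ordinary method of slices: FS = Σ[c'·Δl_i + (W_i cosα_i − u_i·Δl_i)·tanφ'] / Σ W_i sinα_i, with Δl_i = b_i / cosα_i.
Slice 1: Δl = 1.7/cos3.7° = 1.704 m; N'_1 = 25·cos3.7° − 4·1.704 = 18.1; c'Δl = 20.10; W sinα = 1.6
Slice 2: Δl = 1.5/cos14.7° = 1.551 m; N'_2 = 56·cos14.7° − 2·1.551 = 51.1; c'Δl = 18.30; W sinα = 14.2
Slice 3: Δl = 1.6/cos25.9° = 1.779 m; N'_3 = 64·cos25.9° − 11·1.779 = 38.0; c'Δl = 20.99; W sinα = 28.0
Slice 4: Δl = 2.1/cos40.9° = 2.778 m; N'_4 = 39·cos40.9° − 7·2.778 = 10.0; c'Δl = 32.78; W sinα = 25.5
Σc'Δl = 92.2 kN/m; ΣN' = 117.2 kN/m; ΣW sinα = 69.3 kN/m
Resisting = 92.2 + 117.2·tan34.8° = 92.2 + 81.5 = 173.7 kN/m
FS = 173.7 / 69.3 = 2.505

FS = 2.51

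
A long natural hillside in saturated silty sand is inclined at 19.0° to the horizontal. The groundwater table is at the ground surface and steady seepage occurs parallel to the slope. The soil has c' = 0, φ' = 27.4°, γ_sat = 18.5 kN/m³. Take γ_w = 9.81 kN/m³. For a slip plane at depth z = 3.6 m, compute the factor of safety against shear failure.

FS = 0.71

With seepage parallel to the slope and the water table at the surface, the effective normal stress on the slip plane uses the buoyant unit weight γ' = γ_sat − γ_w while the driving shear stress uses γ_sat:
FS = [c' + γ' z cos²β tanφ'] / [γ_sat z sinβ cosβ]
(For c' = 0 this reduces to FS = (γ'/γ_sat)·tanφ'/tanβ.)
γ' = 18.5 − 9.81 = 8.69 kN/m³
Numerator = 0.0 + 8.69·3.6·cos²19.0°·tan27.4° = 0.0 + 8.69·3.6·0.8940·0.5184 = 14.497 kPa
Denominator = 18.5·3.6·sin19.0°·cos19.0° = 18.5·3.6·0.3256·0.9455 = 20.502 kPa
FS = 14.497 / 20.502 = 0.707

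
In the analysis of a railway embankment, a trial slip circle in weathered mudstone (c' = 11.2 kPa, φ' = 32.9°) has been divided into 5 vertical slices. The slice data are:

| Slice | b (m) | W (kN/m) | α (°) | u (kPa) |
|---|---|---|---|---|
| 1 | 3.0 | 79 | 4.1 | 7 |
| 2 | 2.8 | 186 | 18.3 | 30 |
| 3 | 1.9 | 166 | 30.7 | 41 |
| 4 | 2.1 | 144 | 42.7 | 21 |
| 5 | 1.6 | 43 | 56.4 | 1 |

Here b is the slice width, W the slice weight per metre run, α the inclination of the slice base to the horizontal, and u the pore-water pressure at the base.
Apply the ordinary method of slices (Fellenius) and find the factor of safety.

Ordinary method of slices: FS = Σ[c'·Δl_i + (W_i cosα_i − u_i·Δl_i)·tanφ'] / Σ W_i sinα_i, with Δl_i = b_i / cosα_i.
Slice 1: Δl = 3.0/cos4.1° = 3.008 m; N'_1 = 79·cos4.1° − 7·3.008 = 57.7; c'Δl = 33.69; W sinα = 5.6
Slice 2: Δl = 2.8/cos18.3° = 2.949 m; N'_2 = 186·cos18.3° − 30·2.949 = 88.1; c'Δl = 33.03; W sinα = 58.4
Slice 3: Δl = 1.9/cos30.7° = 2.210 m; N'_3 = 166·cos30.7° − 41·2.210 = 52.1; c'Δl = 24.75; W sinα = 84.8
Slice 4: Δl = 2.1/cos42.7° = 2.857 m; N'_4 = 144·cos42.7° − 21·2.857 = 45.8; c'Δl = 32.00; W sinα = 97.7
Slice 5: Δl = 1.6/cos56.4° = 2.891 m; N'_5 = 43·cos56.4° − 1·2.891 = 20.9; c'Δl = 32.38; W sinα = 35.8
Σc'Δl = 155.9 kN/m; ΣN' = 264.7 kN/m; ΣW sinα = 282.3 kN/m
Resisting = 155.9 + 264.7·tan32.9° = 155.9 + 171.3 = 327.1 kN/m
FS = 327.1 / 282.3 = 1.159

FS = 1.16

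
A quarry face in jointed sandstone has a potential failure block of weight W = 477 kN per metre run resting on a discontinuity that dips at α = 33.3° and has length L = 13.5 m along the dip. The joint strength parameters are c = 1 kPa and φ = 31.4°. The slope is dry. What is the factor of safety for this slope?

Resolving the block weight along and normal to the plane and applying the Mohr–Coulomb strength on the joint:
N' = W cosα = 477·cos33.3° = 398.7 kN/m
Driving force T = W sinα = 477·sin33.3° = 261.9 kN/m
Resisting force R = c·L + N'·tanφ = 1·13.5 + 398.7·tan31.4° = 13.5 + 243.4 = 256.9 kN/m
FS = R / T = 256.9 / 261.9 = 0.981

FS = 0.98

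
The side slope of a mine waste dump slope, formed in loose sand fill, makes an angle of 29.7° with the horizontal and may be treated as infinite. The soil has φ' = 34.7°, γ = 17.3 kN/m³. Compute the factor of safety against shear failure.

FS = 1.21

For a dry cohesionless infinite slope the factor of safety is FS = tanφ' / tanβ.
FS = tan34.7° / tan29.7° = 0.6924 / 0.5704 = 1.214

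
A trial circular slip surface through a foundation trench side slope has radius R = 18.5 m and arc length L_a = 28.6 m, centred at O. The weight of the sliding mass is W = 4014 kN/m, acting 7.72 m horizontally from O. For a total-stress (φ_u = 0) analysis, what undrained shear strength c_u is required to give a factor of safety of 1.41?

c_u = 82.6 kPa

FS = c_u·L_a·R / (W·d), so c_u = FS·W·d / (L_a·R).
c_u = 1.41·4014·7.72 / (28.60·18.5) = 43693.2 / 529.10 = 82.58 kPa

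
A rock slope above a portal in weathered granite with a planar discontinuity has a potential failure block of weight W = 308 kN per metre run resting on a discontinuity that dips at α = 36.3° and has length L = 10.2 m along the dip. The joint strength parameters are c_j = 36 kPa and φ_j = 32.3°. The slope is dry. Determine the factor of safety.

FS = 2.87

Resolving the block weight along and normal to the plane and applying the Mohr–Coulomb strength on the joint:
N' = W cosα = 308·cos36.3° = 248.2 kN/m
Driving force T = W sinα = 308·sin36.3° = 182.3 kN/m
Resisting force R = c_j·L + N'·tanφ_j = 36·10.2 + 248.2·tan32.3° = 367.2 + 156.9 = 524.1 kN/m
FS = R / T = 524.1 / 182.3 = 2.874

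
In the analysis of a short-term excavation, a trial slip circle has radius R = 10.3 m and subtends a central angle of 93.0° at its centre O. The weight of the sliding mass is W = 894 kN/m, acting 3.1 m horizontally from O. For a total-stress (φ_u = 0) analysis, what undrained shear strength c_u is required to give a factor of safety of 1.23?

FS = c_u·L_a·R / (W·d), so c_u = FS·W·d / (L_a·R).
Arc length L_a = R·θ = 10.3·(93.0°·π/180) = 10.3·1.6232 = 16.72 m
c_u = 1.23·894·3.1 / (16.72·10.3) = 3408.8 / 172.20 = 19.80 kPa

c_u = 19.8 kPa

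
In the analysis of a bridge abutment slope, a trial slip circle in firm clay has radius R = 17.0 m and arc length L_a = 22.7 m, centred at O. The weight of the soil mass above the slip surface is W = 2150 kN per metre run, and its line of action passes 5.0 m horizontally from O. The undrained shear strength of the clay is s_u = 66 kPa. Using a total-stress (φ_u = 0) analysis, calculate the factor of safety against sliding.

FS = 2.37

Taking moments about the centre O, the resisting moment is provided by the undrained shear strength acting along the arc:
M_R = s_u·L_a·R = 66·22.70·17.0 = 25469.4 kN·m/m
M_D = W·d = 2150·5.0 = 10750.0 kN·m/m
FS = M_R / M_D = 25469.4 / 10750.0 = 2.369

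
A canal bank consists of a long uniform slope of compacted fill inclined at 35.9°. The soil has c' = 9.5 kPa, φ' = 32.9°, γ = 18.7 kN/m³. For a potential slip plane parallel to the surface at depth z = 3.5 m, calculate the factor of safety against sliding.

For an infinite slope with a slip plane parallel to the surface (no pore pressure): FS = [c' + γz cos²β tanφ'] / [γz sinβ cosβ].
γz = 18.7·3.5 = 65.45 kN/m²
Numerator = 9.5 + 65.45·cos²35.9°·tan32.9° = 9.5 + 65.45·0.6562·0.6469 = 37.283 kPa
Denominator = 65.45·sin35.9°·cos35.9° = 65.45·0.5864·0.8100 = 31.088 kPa
FS = 37.283 / 31.088 = 1.199

FS = 1.20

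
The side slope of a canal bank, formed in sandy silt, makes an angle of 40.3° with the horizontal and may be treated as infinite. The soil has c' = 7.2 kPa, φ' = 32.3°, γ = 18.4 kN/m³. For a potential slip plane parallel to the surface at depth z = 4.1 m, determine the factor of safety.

For an infinite slope with a slip plane parallel to the surface (no pore pressure): FS = [c' + γz cos²β tanφ'] / [γz sinβ cosβ].
γz = 18.4·4.1 = 75.44 kN/m²
Numerator = 7.2 + 75.44·cos²40.3°·tan32.3° = 7.2 + 75.44·0.5817·0.6322 = 34.940 kPa
Denominator = 75.44·sin40.3°·cos40.3° = 75.44·0.6468·0.7627 = 37.214 kPa
FS = 34.940 / 37.214 = 0.939

FS = 0.94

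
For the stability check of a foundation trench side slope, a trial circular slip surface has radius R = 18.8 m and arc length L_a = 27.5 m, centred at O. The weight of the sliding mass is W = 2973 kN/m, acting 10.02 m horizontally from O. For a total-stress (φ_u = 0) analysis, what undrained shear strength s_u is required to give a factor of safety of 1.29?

FS = s_u·L_a·R / (W·d), so s_u = FS·W·d / (L_a·R).
s_u = 1.29·2973·10.02 / (27.50·18.8) = 38428.4 / 517.00 = 74.33 kPa

s_u = 74.3 kPa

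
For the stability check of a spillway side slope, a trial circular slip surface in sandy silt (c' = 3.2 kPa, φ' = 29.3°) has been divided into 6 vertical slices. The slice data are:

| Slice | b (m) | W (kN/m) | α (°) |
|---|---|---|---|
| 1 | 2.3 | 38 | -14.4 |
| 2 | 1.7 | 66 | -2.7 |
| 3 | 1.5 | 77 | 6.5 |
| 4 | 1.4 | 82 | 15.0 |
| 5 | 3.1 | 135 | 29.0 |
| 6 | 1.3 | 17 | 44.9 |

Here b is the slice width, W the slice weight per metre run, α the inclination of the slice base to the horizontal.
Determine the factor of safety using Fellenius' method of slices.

FS = 2.72

Ordinary method of slices: FS = Σ[c'·Δl_i + (W_i cosα_i)·tanφ'] / Σ W_i sinα_i, with Δl_i = b_i / cosα_i.
Slice 1: Δl = 2.3/cos(-14.4°) = 2.375 m; N'_1 = 38·cos(-14.4°) = 36.8; c'Δl = 7.60; W sinα = -9.5
Slice 2: Δl = 1.7/cos(-2.7°) = 1.702 m; N'_2 = 66·cos(-2.7°) = 65.9; c'Δl = 5.45; W sinα = -3.1
Slice 3: Δl = 1.5/cos6.5° = 1.510 m; N'_3 = 77·cos6.5° = 76.5; c'Δl = 4.83; W sinα = 8.7
Slice 4: Δl = 1.4/cos15.0° = 1.449 m; N'_4 = 82·cos15.0° = 79.2; c'Δl = 4.64; W sinα = 21.2
Slice 5: Δl = 3.1/cos29.0° = 3.544 m; N'_5 = 135·cos29.0° = 118.1; c'Δl = 11.34; W sinα = 65.4
Slice 6: Δl = 1.3/cos44.9° = 1.835 m; N'_6 = 17·cos44.9° = 12.0; c'Δl = 5.87; W sinα = 12.0
Σc'Δl = 39.7 kN/m; ΣN' = 388.6 kN/m; ΣW sinα = 94.8 kN/m
Resisting = 39.7 + 388.6·tan29.3° = 39.7 + 218.0 = 257.8 kN/m
FS = 257.8 / 94.8 = 2.718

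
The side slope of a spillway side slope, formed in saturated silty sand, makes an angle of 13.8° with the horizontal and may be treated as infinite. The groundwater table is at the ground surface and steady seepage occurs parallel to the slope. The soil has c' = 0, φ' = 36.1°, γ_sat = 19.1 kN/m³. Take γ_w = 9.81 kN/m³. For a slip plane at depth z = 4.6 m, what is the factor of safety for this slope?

With seepage parallel to the slope and the water table at the surface, the effective normal stress on the slip plane uses the buoyant unit weight γ' = γ_sat − γ_w while the driving shear stress uses γ_sat:
FS = [c' + γ' z cos²β tanφ'] / [γ_sat z sinβ cosβ]
(For c' = 0 this reduces to FS = (γ'/γ_sat)·tanφ'/tanβ.)
γ' = 19.1 − 9.81 = 9.29 kN/m³
Numerator = 0.0 + 9.29·4.6·cos²13.8°·tan36.1° = 0.0 + 9.29·4.6·0.9431·0.7292 = 29.389 kPa
Denominator = 19.1·4.6·sin13.8°·cos13.8° = 19.1·4.6·0.2385·0.9711 = 20.353 kPa
FS = 29.389 / 20.353 = 1.444

FS = 1.44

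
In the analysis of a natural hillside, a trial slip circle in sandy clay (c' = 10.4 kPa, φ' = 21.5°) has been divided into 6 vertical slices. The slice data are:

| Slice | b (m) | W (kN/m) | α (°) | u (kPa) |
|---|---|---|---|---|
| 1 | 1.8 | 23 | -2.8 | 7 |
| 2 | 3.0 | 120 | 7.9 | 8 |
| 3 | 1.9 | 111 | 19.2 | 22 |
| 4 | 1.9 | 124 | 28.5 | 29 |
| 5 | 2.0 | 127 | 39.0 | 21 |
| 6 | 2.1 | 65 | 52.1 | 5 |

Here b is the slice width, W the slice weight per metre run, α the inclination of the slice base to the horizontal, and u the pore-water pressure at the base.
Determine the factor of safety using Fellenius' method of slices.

Ordinary method of slices: FS = Σ[c'·Δl_i + (W_i cosα_i − u_i·Δl_i)·tanφ'] / Σ W_i sinα_i, with Δl_i = b_i / cosα_i.
Slice 1: Δl = 1.8/cos(-2.8°) = 1.802 m; N'_1 = 23·cos(-2.8°) − 7·1.802 = 10.4; c'Δl = 18.74; W sinα = -1.1
Slice 2: Δl = 3.0/cos7.9° = 3.029 m; N'_2 = 120·cos7.9° − 8·3.029 = 94.6; c'Δl = 31.50; W sinα = 16.5
Slice 3: Δl = 1.9/cos19.2° = 2.012 m; N'_3 = 111·cos19.2° − 22·2.012 = 60.6; c'Δl = 20.92; W sinα = 36.5
Slice 4: Δl = 1.9/cos28.5° = 2.162 m; N'_4 = 124·cos28.5° − 29·2.162 = 46.3; c'Δl = 22.48; W sinα = 59.2
Slice 5: Δl = 2.0/cos39.0° = 2.574 m; N'_5 = 127·cos39.0° − 21·2.574 = 44.7; c'Δl = 26.76; W sinα = 79.9
Slice 6: Δl = 2.1/cos52.1° = 3.419 m; N'_6 = 65·cos52.1° − 5·3.419 = 22.8; c'Δl = 35.55; W sinα = 51.3
Σc'Δl = 156.0 kN/m; ΣN' = 279.3 kN/m; ΣW sinα = 242.3 kN/m
Resisting = 156.0 + 279.3·tan21.5° = 156.0 + 110.0 = 266.0 kN/m
FS = 266.0 / 242.3 = 1.098

FS = 1.10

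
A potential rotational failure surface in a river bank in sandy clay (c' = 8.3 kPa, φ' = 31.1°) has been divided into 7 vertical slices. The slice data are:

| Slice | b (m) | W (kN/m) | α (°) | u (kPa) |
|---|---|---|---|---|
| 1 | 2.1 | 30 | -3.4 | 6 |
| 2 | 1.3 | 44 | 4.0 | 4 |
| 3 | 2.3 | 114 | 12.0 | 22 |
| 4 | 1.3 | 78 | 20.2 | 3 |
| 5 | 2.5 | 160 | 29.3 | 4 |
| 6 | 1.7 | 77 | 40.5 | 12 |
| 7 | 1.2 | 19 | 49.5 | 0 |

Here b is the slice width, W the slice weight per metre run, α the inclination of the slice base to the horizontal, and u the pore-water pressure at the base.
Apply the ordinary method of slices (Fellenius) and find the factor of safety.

FS = 1.71

Ordinary method of slices: FS = Σ[c'·Δl_i + (W_i cosα_i − u_i·Δl_i)·tanφ'] / Σ W_i sinα_i, with Δl_i = b_i / cosα_i.
Slice 1: Δl = 2.1/cos(-3.4°) = 2.104 m; N'_1 = 30·cos(-3.4°) − 6·2.104 = 17.3; c'Δl = 17.46; W sinα = -1.8
Slice 2: Δl = 1.3/cos4.0° = 1.303 m; N'_2 = 44·cos4.0° − 4·1.303 = 38.7; c'Δl = 10.82; W sinα = 3.1
Slice 3: Δl = 2.3/cos12.0° = 2.351 m; N'_3 = 114·cos12.0° − 22·2.351 = 59.8; c'Δl = 19.52; W sinα = 23.7
Slice 4: Δl = 1.3/cos20.2° = 1.385 m; N'_4 = 78·cos20.2° − 3·1.385 = 69.0; c'Δl = 11.50; W sinα = 26.9
Slice 5: Δl = 2.5/cos29.3° = 2.867 m; N'_5 = 160·cos29.3° − 4·2.867 = 128.1; c'Δl = 23.79; W sinα = 78.3
Slice 6: Δl = 1.7/cos40.5° = 2.236 m; N'_6 = 77·cos40.5° − 12·2.236 = 31.7; c'Δl = 18.56; W sinα = 50.0
Slice 7: Δl = 1.2/cos49.5° = 1.848 m; N'_7 = 19·cos49.5° − 0·1.848 = 12.3; c'Δl = 15.34; W sinα = 14.4
Σc'Δl = 117.0 kN/m; ΣN' = 357.0 kN/m; ΣW sinα = 194.7 kN/m
Resisting = 117.0 + 357.0·tan31.1° = 117.0 + 215.3 = 332.3 kN/m
FS = 332.3 / 194.7 = 1.707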